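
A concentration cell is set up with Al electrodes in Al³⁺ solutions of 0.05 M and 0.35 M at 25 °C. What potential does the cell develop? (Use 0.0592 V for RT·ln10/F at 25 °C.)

0.017 V

Both half-cells are Al³⁺/Al, so E°_cell = 0. The concentrated side is the cathode; the cell reaction moves Al³⁺ from high to low concentration with n = 3.
Q = [Al³⁺]_dilute/[Al³⁺]_conc = 0.05/0.35 = 0.143.
E = 0 − (0.0592/3) log Q = −(0.0592/3)(-0.845) = 0.0167 V.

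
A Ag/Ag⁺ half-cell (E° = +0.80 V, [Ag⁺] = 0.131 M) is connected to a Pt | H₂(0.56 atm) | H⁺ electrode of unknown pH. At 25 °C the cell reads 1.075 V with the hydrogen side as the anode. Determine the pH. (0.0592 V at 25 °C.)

E°_cell = 0.80 V and n = 2.
log Q = n(E° − E)/0.0592 = 2×(0.80 − 1.075)/0.0592 = -9.291.
With Q = [H⁺]^2 / ([Ag⁺]^2·P(H₂)), solving for [H⁺] gives log[H⁺] = -5.654, so pH = 5.65.

pH = 5.65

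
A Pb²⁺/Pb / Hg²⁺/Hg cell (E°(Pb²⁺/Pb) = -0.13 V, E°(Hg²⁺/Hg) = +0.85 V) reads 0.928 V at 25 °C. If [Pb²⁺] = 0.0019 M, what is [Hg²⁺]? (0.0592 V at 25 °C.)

From the Nernst equation, log Q = n(E° − E)/0.0592 = 2(0.98 − 0.928)/0.0592 = 1.757, so Q = 57.1.
With Q = [Pb²⁺]/[Hg²⁺] and the known concentrations, [Hg²⁺] in the denominator gives [Hg²⁺] = 3.3 × 10^-5 M.

3.3 × 10^-5 M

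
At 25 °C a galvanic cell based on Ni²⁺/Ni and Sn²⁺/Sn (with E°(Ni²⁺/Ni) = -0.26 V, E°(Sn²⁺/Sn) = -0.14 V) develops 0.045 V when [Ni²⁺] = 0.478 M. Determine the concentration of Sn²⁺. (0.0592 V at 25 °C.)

0.0014 M

From the Nernst equation, log Q = n(E° − E)/0.0592 = 2(0.12 − 0.045)/0.0592 = 2.534, so Q = 342.
With Q = [Ni²⁺]/[Sn²⁺] and the known concentrations, [Sn²⁺] in the denominator gives [Sn²⁺] = 0.0014 M.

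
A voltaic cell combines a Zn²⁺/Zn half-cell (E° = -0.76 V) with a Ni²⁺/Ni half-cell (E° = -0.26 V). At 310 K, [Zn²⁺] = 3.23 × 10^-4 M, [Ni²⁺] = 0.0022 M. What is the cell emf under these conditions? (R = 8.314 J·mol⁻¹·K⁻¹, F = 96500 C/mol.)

The Ni²⁺/Ni couple has the higher reduction potential and acts as the cathode, so E°_cell = -0.26 − (-0.76) = 0.50 V.
Balancing electrons gives n = 2; the reaction quotient is Q = [Zn²⁺]/[Ni²⁺] = 0.147.
E = E° − (RT/nF) ln Q = 0.50 − (8.314×310)/(2×96500) × (-1.919) = 0.500 + 0.026 = 0.526 V.

0.526 V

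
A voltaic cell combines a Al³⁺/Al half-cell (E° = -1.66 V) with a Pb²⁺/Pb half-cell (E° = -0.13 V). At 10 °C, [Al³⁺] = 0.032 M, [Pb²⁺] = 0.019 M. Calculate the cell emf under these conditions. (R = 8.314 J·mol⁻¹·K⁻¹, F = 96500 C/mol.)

1.51 V

The Pb²⁺/Pb couple has the higher reduction potential and acts as the cathode, so E°_cell = -0.13 − (-1.66) = 1.53 V.
Balancing electrons gives n = 6; the reaction quotient is Q = [Al³⁺]^2/[Pb²⁺]^3 = 149.
E = E° − (RT/nF) ln Q = 1.53 − (8.314×283)/(6×96500) × (5.006) = 1.530 − 0.020 = 1.510 V.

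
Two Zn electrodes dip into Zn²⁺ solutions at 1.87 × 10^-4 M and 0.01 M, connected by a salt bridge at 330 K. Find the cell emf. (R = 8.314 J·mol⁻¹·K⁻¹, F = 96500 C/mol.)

Both half-cells are Zn²⁺/Zn, so E°_cell = 0. The concentrated side is the cathode; the cell reaction moves Zn²⁺ from high to low concentration with n = 2.
Q = [Zn²⁺]_dilute/[Zn²⁺]_conc = 1.87 × 10^-4/0.01 = 0.0187.
E = 0 − (RT/nF) ln Q = −((8.314×330)/(2×96500))(-3.979) = 0.0566 V.

0.057 V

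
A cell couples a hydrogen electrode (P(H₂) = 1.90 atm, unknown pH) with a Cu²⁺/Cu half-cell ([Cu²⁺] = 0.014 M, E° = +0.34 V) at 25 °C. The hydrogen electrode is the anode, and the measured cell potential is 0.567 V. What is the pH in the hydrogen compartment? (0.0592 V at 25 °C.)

pH = 4.62

E°_cell = 0.34 V and n = 2.
log Q = n(E° − E)/0.0592 = 2×(0.34 − 0.567)/0.0592 = -7.669.
With Q = [H⁺]^2 / ([Cu²⁺]·P(H₂)), solving for [H⁺] gives log[H⁺] = -4.622, so pH = 4.62.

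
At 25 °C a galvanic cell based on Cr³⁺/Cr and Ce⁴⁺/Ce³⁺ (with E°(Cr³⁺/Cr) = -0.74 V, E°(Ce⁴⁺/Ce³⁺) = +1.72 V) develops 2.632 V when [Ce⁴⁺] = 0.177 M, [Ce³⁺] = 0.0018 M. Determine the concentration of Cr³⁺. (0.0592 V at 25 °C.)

0.0018 M

From the Nernst equation, log Q = n(E° − E)/0.0592 = 3(2.46 − 2.632)/0.0592 = -8.716, so Q = 1.92 × 10^-9.
With Q = [Cr³⁺]·[Ce³⁺]^3/[Ce⁴⁺]^3 and the known concentrations, [Cr³⁺] in the numerator gives [Cr³⁺] = 0.0018 M.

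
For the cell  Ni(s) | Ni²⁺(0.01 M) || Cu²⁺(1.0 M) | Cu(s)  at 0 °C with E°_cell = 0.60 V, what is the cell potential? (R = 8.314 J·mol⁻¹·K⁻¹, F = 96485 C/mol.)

0.654 V

Balancing electrons gives n = 2; the reaction quotient is Q = [Ni²⁺]/[Cu²⁺] = 0.0100.
E = E° − (RT/nF) ln Q = 0.60 − (8.314×273)/(2×96485) × (-4.605) = 0.600 + 0.054 = 0.654 V.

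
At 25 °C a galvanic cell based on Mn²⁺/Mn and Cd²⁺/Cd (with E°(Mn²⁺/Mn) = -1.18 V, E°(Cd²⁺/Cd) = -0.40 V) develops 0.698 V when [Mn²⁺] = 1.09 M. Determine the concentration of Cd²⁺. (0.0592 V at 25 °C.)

0.0018 M

From the Nernst equation, log Q = n(E° − E)/0.0592 = 2(0.78 − 0.698)/0.0592 = 2.770, so Q = 589.
With Q = [Mn²⁺]/[Cd²⁺] and the known concentrations, [Cd²⁺] in the denominator gives [Cd²⁺] = 0.0018 M.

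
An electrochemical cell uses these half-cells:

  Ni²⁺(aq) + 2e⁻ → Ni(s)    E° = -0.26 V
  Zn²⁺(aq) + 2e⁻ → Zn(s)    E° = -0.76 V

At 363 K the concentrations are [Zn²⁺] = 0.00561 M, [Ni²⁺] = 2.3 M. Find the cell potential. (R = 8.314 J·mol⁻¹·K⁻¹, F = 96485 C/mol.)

The Ni²⁺/Ni couple has the higher reduction potential and acts as the cathode, so E°_cell = -0.26 − (-0.76) = 0.50 V.
Balancing electrons gives n = 2; the reaction quotient is Q = [Zn²⁺]/[Ni²⁺] = 0.00244.
E = E° − (RT/nF) ln Q = 0.50 − (8.314×363)/(2×96485) × (-6.016) = 0.500 + 0.094 = 0.594 V.

0.594 V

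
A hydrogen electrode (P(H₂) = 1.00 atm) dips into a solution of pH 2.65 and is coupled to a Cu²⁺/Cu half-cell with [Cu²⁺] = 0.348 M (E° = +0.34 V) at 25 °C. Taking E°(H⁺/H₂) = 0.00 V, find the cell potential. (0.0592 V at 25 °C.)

0.48 V

The Cu²⁺/Cu couple is the cathode, so E°_cell = 0.34 V; n = 2.
[H⁺] = 10^(−2.65) = 0.0022 M, and Q = [H⁺]^2 / ([Cu²⁺]·P(H₂)) = 1.44 × 10^-5.
E = E° − (0.0592/2) log Q = 0.34 − (0.0592/2)(-4.842) = 0.483 V.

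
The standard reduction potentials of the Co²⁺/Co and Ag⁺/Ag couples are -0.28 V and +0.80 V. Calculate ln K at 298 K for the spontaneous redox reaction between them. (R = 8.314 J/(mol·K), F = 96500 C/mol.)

ln K = 84.1

E°_cell = +0.80 − (-0.28) = 1.08 V, with n = 2 electrons transferred.
At equilibrium E = 0, so the Nernst equation gives ln K = nFE°/RT = (2)(96500)(1.08)/((8.314)(298)) = 84.13.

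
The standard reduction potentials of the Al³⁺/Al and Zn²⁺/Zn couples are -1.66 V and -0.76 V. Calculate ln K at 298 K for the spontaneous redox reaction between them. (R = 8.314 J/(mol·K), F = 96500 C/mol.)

ln K = 210.3

E°_cell = -0.76 − (-1.66) = 0.90 V, with n = 6 electrons transferred.
At equilibrium E = 0, so the Nernst equation gives ln K = nFE°/RT = (6)(96500)(0.90)/((8.314)(298)) = 210.33.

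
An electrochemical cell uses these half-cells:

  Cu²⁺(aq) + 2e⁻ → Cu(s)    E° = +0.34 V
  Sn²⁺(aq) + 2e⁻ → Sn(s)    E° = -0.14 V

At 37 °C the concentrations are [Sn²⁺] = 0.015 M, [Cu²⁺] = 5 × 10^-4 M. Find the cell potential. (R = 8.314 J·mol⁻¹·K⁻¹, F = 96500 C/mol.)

0.435 V

The Cu²⁺/Cu couple has the higher reduction potential and acts as the cathode, so E°_cell = +0.34 − (-0.14) = 0.48 V.
Balancing electrons gives n = 2; the reaction quotient is Q = [Sn²⁺]/[Cu²⁺] = 30.0.
E = E° − (RT/nF) ln Q = 0.48 − (8.314×310)/(2×96500) × (3.401) = 0.480 − 0.045 = 0.435 V.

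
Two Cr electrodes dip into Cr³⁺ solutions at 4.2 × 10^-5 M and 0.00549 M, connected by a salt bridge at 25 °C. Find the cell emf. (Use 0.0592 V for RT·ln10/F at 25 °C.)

0.042 V

Both half-cells are Cr³⁺/Cr, so E°_cell = 0. The concentrated side is the cathode; the cell reaction moves Cr³⁺ from high to low concentration with n = 3.
Q = [Cr³⁺]_dilute/[Cr³⁺]_conc = 4.2 × 10^-5/0.00549 = 0.00765.
E = 0 − (0.0592/3) log Q = −(0.0592/3)(-2.116) = 0.0418 V.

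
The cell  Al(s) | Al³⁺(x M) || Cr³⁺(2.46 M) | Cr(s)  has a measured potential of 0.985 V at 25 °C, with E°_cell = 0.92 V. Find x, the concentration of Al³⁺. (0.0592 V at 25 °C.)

0.0013 M

From the Nernst equation, log Q = n(E° − E)/0.0592 = 3(0.92 − 0.985)/0.0592 = -3.294, so Q = 5.08 × 10^-4.
With Q = [Al³⁺]/[Cr³⁺] and the known concentrations, [Al³⁺] in the numerator gives [Al³⁺] = 0.0013 M.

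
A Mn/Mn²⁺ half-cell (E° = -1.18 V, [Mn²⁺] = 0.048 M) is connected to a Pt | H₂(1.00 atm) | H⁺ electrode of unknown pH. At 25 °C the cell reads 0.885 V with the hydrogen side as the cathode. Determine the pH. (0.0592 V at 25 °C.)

pH = 5.64

E°_cell = 1.18 V and n = 2.
log Q = n(E° − E)/0.0592 = 2×(1.18 − 0.885)/0.0592 = 9.966.
With Q = [Mn²⁺]·P(H₂) / [H⁺]^2, solving for [H⁺] gives log[H⁺] = -5.642, so pH = 5.64.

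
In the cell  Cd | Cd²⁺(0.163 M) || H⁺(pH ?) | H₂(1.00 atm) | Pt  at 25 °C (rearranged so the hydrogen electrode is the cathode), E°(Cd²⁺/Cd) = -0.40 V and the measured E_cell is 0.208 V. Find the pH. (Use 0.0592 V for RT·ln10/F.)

E°_cell = 0.40 V and n = 2.
log Q = n(E° − E)/0.0592 = 2×(0.40 − 0.208)/0.0592 = 6.486.
With Q = [Cd²⁺]·P(H₂) / [H⁺]^2, solving for [H⁺] gives log[H⁺] = -3.637, so pH = 3.64.

pH = 3.64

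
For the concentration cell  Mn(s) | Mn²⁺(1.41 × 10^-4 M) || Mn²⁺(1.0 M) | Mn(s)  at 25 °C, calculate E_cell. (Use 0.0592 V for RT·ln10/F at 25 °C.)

0.11 V

Both half-cells are Mn²⁺/Mn, so E°_cell = 0. The concentrated side is the cathode; the cell reaction moves Mn²⁺ from high to low concentration with n = 2.
Q = [Mn²⁺]_dilute/[Mn²⁺]_conc = 1.41 × 10^-4/1.0 = 1.41 × 10^-4.
E = 0 − (0.0592/2) log Q = −(0.0592/2)(-3.851) = 0.1140 V.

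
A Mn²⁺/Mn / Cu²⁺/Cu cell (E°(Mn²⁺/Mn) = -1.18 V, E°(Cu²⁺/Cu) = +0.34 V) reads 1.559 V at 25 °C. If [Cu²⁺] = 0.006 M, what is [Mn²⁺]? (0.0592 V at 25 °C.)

From the Nernst equation, log Q = n(E° − E)/0.0592 = 2(1.52 − 1.559)/0.0592 = -1.318, so Q = 0.0481.
With Q = [Mn²⁺]/[Cu²⁺] and the known concentrations, [Mn²⁺] in the numerator gives [Mn²⁺] = 2.9 × 10^-4 M.

2.9 × 10^-4 M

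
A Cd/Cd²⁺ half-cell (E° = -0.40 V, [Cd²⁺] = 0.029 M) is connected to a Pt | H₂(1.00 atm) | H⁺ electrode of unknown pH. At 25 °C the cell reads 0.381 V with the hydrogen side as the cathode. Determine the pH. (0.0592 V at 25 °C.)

pH = 1.09

E°_cell = 0.40 V and n = 2.
log Q = n(E° − E)/0.0592 = 2×(0.40 − 0.381)/0.0592 = 0.642.
With Q = [Cd²⁺]·P(H₂) / [H⁺]^2, solving for [H⁺] gives log[H⁺] = -1.090, so pH = 1.09.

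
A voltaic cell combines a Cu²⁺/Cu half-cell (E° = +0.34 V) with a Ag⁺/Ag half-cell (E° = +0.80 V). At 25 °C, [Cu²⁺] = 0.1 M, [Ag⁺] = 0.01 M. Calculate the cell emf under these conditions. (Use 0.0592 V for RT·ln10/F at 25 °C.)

0.371 V

The Ag⁺/Ag couple has the higher reduction potential and acts as the cathode, so E°_cell = +0.80 − (+0.34) = 0.46 V.
Balancing electrons gives n = 2; the reaction quotient is Q = [Cu²⁺]/[Ag⁺]^2 = 1000.
At 25 °C, E = E° − (0.0592/n) log Q = 0.46 − (0.0592/2)(3.000) = 0.460 − 0.089 = 0.371 V.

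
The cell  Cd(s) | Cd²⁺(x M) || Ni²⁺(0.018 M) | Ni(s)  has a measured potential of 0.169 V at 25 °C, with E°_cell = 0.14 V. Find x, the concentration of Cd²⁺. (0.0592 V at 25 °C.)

0.0019 M

From the Nernst equation, log Q = n(E° − E)/0.0592 = 2(0.14 − 0.169)/0.0592 = -0.980, so Q = 0.105.
With Q = [Cd²⁺]/[Ni²⁺] and the known concentrations, [Cd²⁺] in the numerator gives [Cd²⁺] = 0.0019 M.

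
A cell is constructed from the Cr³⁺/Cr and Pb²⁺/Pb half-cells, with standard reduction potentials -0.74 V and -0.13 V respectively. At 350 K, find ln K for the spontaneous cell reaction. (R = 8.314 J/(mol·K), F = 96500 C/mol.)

E°_cell = -0.13 − (-0.74) = 0.61 V, with n = 6 electrons transferred.
At equilibrium E = 0, so the Nernst equation gives ln K = nFE°/RT = (6)(96500)(0.61)/((8.314)(350)) = 121.38.

ln K = 121.4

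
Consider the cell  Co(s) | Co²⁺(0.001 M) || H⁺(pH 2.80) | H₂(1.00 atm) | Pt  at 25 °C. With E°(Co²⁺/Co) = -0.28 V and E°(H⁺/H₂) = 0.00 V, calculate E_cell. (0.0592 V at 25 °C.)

0.20 V

The hydrogen couple is the cathode, so E°_cell = 0.28 V; n = 2.
[H⁺] = 10^(−2.80) = 0.0016 M, and Q = [Co²⁺]·P(H₂) / [H⁺]^2 = 398.
E = E° − (0.0592/2) log Q = 0.28 − (0.0592/2)(2.600) = 0.203 V.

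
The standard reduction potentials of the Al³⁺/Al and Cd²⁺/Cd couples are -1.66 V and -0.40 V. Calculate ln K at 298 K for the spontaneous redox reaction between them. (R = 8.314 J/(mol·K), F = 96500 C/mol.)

E°_cell = -0.40 − (-1.66) = 1.26 V, with n = 6 electrons transferred.
At equilibrium E = 0, so the Nernst equation gives ln K = nFE°/RT = (6)(96500)(1.26)/((8.314)(298)) = 294.46.

ln K = 294.5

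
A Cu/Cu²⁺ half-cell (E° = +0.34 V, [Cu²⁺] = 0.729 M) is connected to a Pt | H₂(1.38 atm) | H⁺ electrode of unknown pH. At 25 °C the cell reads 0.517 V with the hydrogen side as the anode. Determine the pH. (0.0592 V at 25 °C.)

E°_cell = 0.34 V and n = 2.
log Q = n(E° − E)/0.0592 = 2×(0.34 − 0.517)/0.0592 = -5.980.
With Q = [H⁺]^2 / ([Cu²⁺]·P(H₂)), solving for [H⁺] gives log[H⁺] = -2.989, so pH = 2.99.

pH = 2.99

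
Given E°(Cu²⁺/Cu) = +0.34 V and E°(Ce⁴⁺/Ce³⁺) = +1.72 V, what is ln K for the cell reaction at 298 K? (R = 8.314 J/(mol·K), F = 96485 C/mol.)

E°_cell = +1.72 − (+0.34) = 1.38 V, with n = 2 electrons transferred.
At equilibrium E = 0, so the Nernst equation gives ln K = nFE°/RT = (2)(96485)(1.38)/((8.314)(298)) = 107.48.

ln K = 107.5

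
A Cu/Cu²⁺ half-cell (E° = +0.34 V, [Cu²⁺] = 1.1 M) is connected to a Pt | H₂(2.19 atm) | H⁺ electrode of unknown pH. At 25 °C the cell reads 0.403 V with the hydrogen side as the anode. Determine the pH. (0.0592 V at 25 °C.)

E°_cell = 0.34 V and n = 2.
log Q = n(E° − E)/0.0592 = 2×(0.34 − 0.403)/0.0592 = -2.128.
With Q = [H⁺]^2 / ([Cu²⁺]·P(H₂)), solving for [H⁺] gives log[H⁺] = -0.873, so pH = 0.87.

pH = 0.87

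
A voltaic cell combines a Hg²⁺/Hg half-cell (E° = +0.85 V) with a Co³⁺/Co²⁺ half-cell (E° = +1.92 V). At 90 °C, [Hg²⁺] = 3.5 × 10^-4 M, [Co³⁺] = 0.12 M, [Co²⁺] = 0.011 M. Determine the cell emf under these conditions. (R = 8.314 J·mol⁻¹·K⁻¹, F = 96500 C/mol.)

The Co³⁺/Co²⁺ couple has the higher reduction potential and acts as the cathode, so E°_cell = +1.92 − (+0.85) = 1.07 V.
Balancing electrons gives n = 2; the reaction quotient is Q = [Hg²⁺]·[Co²⁺]^2/[Co³⁺]^2 = 2.94 × 10^-6.
E = E° − (RT/nF) ln Q = 1.07 − (8.314×363)/(2×96500) × (-12.737) = 1.070 + 0.199 = 1.269 V.

1.27 V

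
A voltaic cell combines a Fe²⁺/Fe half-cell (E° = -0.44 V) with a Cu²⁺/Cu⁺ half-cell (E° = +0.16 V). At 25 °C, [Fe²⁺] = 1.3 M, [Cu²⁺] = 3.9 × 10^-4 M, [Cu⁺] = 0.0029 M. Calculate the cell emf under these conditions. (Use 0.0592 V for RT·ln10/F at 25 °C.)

The Cu²⁺/Cu⁺ couple has the higher reduction potential and acts as the cathode, so E°_cell = +0.16 − (-0.44) = 0.60 V.
Balancing electrons gives n = 2; the reaction quotient is Q = [Fe²⁺]·[Cu⁺]^2/[Cu²⁺]^2 = 71.9.
At 25 °C, E = E° − (0.0592/n) log Q = 0.60 − (0.0592/2)(1.857) = 0.600 − 0.055 = 0.545 V.

0.545 V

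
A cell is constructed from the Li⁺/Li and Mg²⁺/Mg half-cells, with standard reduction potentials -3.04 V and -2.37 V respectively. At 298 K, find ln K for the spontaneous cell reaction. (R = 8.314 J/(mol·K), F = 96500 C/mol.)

ln K = 52.2

E°_cell = -2.37 − (-3.04) = 0.67 V, with n = 2 electrons transferred.
At equilibrium E = 0, so the Nernst equation gives ln K = nFE°/RT = (2)(96500)(0.67)/((8.314)(298)) = 52.19.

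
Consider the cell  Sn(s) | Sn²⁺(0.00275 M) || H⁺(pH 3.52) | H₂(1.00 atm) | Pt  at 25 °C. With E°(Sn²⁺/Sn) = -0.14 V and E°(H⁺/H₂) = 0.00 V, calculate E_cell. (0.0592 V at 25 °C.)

0.007 V

The hydrogen couple is the cathode, so E°_cell = 0.14 V; n = 2.
[H⁺] = 10^(−3.52) = 3 × 10^-4 M, and Q = [Sn²⁺]·P(H₂) / [H⁺]^2 = 3.02 × 10^4.
E = E° − (0.0592/2) log Q = 0.14 − (0.0592/2)(4.479) = 0.007 V.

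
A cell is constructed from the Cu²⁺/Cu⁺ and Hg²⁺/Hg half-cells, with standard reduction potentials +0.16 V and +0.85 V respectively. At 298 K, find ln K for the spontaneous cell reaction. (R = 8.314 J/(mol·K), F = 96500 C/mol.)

E°_cell = +0.85 − (+0.16) = 0.69 V, with n = 2 electrons transferred.
At equilibrium E = 0, so the Nernst equation gives ln K = nFE°/RT = (2)(96500)(0.69)/((8.314)(298)) = 53.75.

ln K = 53.8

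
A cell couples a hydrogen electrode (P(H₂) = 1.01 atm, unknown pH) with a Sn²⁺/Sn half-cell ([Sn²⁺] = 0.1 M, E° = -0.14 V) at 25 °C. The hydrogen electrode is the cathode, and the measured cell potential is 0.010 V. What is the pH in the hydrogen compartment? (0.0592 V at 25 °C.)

pH = 2.69

E°_cell = 0.14 V and n = 2.
log Q = n(E° − E)/0.0592 = 2×(0.14 − 0.010)/0.0592 = 4.392.
With Q = [Sn²⁺]·P(H₂) / [H⁺]^2, solving for [H⁺] gives log[H⁺] = -2.694, so pH = 2.69.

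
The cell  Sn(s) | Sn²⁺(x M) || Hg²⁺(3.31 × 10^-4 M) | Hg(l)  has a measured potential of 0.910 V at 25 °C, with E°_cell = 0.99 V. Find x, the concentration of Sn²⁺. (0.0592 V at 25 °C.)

0.17 M

From the Nernst equation, log Q = n(E° − E)/0.0592 = 2(0.99 − 0.910)/0.0592 = 2.703, so Q = 504.
With Q = [Sn²⁺]/[Hg²⁺] and the known concentrations, [Sn²⁺] in the numerator gives [Sn²⁺] = 0.17 M.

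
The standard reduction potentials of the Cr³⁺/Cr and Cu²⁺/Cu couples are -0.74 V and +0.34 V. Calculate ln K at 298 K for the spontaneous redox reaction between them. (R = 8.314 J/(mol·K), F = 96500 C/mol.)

ln K = 252.4

E°_cell = +0.34 − (-0.74) = 1.08 V, with n = 6 electrons transferred.
At equilibrium E = 0, so the Nernst equation gives ln K = nFE°/RT = (6)(96500)(1.08)/((8.314)(298)) = 252.39.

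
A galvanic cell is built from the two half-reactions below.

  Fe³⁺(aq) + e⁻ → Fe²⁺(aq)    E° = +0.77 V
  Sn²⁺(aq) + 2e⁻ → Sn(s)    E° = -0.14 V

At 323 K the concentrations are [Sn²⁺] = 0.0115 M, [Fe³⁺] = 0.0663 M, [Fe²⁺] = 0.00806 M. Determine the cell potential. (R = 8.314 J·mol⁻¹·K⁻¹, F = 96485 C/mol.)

1.03 V

The Fe³⁺/Fe²⁺ couple has the higher reduction potential and acts as the cathode, so E°_cell = +0.77 − (-0.14) = 0.91 V.
Balancing electrons gives n = 2; the reaction quotient is Q = [Sn²⁺]·[Fe²⁺]^2/[Fe³⁺]^2 = 1.7 × 10^-4.
E = E° − (RT/nF) ln Q = 0.91 − (8.314×323)/(2×96485) × (-8.680) = 0.910 + 0.121 = 1.031 V.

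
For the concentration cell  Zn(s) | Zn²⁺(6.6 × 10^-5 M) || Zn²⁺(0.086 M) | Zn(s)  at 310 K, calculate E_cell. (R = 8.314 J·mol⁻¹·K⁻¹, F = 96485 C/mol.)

Both half-cells are Zn²⁺/Zn, so E°_cell = 0. The concentrated side is the cathode; the cell reaction moves Zn²⁺ from high to low concentration with n = 2.
Q = [Zn²⁺]_dilute/[Zn²⁺]_conc = 6.6 × 10^-5/0.086 = 7.67 × 10^-4.
E = 0 − (RT/nF) ln Q = −((8.314×310)/(2×96485))(-7.172) = 0.0958 V.

0.096 V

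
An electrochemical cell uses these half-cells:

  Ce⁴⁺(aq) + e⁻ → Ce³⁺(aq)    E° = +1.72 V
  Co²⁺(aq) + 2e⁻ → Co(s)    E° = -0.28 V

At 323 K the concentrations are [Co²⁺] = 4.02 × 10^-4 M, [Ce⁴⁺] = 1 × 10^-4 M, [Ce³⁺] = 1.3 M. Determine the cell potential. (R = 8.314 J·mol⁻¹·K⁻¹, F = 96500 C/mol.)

The Ce⁴⁺/Ce³⁺ couple has the higher reduction potential and acts as the cathode, so E°_cell = +1.72 − (-0.28) = 2.00 V.
Balancing electrons gives n = 2; the reaction quotient is Q = [Co²⁺]·[Ce³⁺]^2/[Ce⁴⁺]^2 = 6.79 × 10^4.
E = E° − (RT/nF) ln Q = 2.00 − (8.314×323)/(2×96500) × (11.126) = 2.000 − 0.155 = 1.845 V.

1.85 V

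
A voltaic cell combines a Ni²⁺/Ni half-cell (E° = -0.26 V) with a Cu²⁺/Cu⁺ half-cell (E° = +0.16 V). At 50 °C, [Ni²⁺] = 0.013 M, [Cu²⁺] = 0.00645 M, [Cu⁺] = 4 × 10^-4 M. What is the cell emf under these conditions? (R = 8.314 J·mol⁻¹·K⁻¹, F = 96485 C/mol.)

0.558 V

The Cu²⁺/Cu⁺ couple has the higher reduction potential and acts as the cathode, so E°_cell = +0.16 − (-0.26) = 0.42 V.
Balancing electrons gives n = 2; the reaction quotient is Q = [Ni²⁺]·[Cu⁺]^2/[Cu²⁺]^2 = 5 × 10^-5.
E = E° − (RT/nF) ln Q = 0.42 − (8.314×323)/(2×96485) × (-9.904) = 0.420 + 0.138 = 0.558 V.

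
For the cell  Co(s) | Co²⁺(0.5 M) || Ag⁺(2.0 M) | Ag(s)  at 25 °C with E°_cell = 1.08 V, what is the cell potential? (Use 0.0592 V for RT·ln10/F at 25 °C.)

1.11 V

Balancing electrons gives n = 2; the reaction quotient is Q = [Co²⁺]/[Ag⁺]^2 = 0.125.
At 25 °C, E = E° − (0.0592/n) log Q = 1.08 − (0.0592/2)(-0.903) = 1.080 + 0.027 = 1.107 V.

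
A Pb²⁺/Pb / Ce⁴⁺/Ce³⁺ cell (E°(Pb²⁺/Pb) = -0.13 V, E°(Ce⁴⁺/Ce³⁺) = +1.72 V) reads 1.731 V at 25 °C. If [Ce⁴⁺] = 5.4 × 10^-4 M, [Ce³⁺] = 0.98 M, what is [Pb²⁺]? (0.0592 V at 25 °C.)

From the Nernst equation, log Q = n(E° − E)/0.0592 = 2(1.85 − 1.731)/0.0592 = 4.020, so Q = 1.05 × 10^4.
With Q = [Pb²⁺]·[Ce³⁺]^2/[Ce⁴⁺]^2 and the known concentrations, [Pb²⁺] in the numerator gives [Pb²⁺] = 0.0032 M.

0.0032 M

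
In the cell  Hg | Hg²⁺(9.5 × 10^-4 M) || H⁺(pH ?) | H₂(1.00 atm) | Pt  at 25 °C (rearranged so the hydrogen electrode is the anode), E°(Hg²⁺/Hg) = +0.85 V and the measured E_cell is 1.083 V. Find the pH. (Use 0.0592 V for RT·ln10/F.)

E°_cell = 0.85 V and n = 2.
log Q = n(E° − E)/0.0592 = 2×(0.85 − 1.083)/0.0592 = -7.872.
With Q = [H⁺]^2 / ([Hg²⁺]·P(H₂)), solving for [H⁺] gives log[H⁺] = -5.447, so pH = 5.45.

pH = 5.45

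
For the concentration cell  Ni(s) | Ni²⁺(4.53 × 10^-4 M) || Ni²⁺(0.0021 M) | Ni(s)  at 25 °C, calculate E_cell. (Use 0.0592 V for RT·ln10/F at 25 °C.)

Both half-cells are Ni²⁺/Ni, so E°_cell = 0. The concentrated side is the cathode; the cell reaction moves Ni²⁺ from high to low concentration with n = 2.
Q = [Ni²⁺]_dilute/[Ni²⁺]_conc = 4.53 × 10^-4/0.0021 = 0.216.
E = 0 − (0.0592/2) log Q = −(0.0592/2)(-0.666) = 0.0197 V.

0.020 V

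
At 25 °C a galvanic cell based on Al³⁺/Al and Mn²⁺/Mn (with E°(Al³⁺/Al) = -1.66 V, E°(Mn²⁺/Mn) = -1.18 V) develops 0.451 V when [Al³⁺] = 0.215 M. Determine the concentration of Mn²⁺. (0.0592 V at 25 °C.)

From the Nernst equation, log Q = n(E° − E)/0.0592 = 6(0.48 − 0.451)/0.0592 = 2.939, so Q = 869.
With Q = [Al³⁺]^2/[Mn²⁺]^3 and the known concentrations, [Mn²⁺]^3 in the denominator gives [Mn²⁺] = 0.038 M.

0.038 M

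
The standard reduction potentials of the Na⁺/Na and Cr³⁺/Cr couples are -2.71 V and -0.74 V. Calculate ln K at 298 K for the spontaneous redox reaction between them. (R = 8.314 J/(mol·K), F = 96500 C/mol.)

E°_cell = -0.74 − (-2.71) = 1.97 V, with n = 3 electrons transferred.
At equilibrium E = 0, so the Nernst equation gives ln K = nFE°/RT = (3)(96500)(1.97)/((8.314)(298)) = 230.19.

ln K = 230.2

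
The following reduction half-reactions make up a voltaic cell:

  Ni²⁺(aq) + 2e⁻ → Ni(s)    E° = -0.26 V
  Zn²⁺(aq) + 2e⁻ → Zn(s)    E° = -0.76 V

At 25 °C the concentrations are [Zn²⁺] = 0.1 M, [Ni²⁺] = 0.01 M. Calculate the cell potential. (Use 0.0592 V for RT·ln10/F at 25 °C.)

0.470 V

The Ni²⁺/Ni couple has the higher reduction potential and acts as the cathode, so E°_cell = -0.26 − (-0.76) = 0.50 V.
Balancing electrons gives n = 2; the reaction quotient is Q = [Zn²⁺]/[Ni²⁺] = 10.0.
At 25 °C, E = E° − (0.0592/n) log Q = 0.50 − (0.0592/2)(1.000) = 0.500 − 0.030 = 0.470 V.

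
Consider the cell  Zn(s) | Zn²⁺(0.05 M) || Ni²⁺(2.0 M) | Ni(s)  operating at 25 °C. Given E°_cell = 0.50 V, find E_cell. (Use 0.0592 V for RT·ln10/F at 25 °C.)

0.547 V

Balancing electrons gives n = 2; the reaction quotient is Q = [Zn²⁺]/[Ni²⁺] = 0.0250.
At 25 °C, E = E° − (0.0592/n) log Q = 0.50 − (0.0592/2)(-1.602) = 0.500 + 0.047 = 0.547 V.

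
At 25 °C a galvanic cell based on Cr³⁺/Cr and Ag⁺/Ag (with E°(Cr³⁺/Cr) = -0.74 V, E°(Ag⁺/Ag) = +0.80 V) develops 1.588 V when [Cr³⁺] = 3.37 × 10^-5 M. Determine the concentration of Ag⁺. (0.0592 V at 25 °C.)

0.21 M

From the Nernst equation, log Q = n(E° − E)/0.0592 = 3(1.54 − 1.588)/0.0592 = -2.432, so Q = 0.00369.
With Q = [Cr³⁺]/[Ag⁺]^3 and the known concentrations, [Ag⁺]^3 in the denominator gives [Ag⁺] = 0.21 M.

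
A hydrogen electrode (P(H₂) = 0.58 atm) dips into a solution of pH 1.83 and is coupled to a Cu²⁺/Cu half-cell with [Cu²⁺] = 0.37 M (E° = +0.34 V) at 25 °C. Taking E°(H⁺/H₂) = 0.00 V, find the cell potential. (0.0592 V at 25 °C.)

The Cu²⁺/Cu couple is the cathode, so E°_cell = 0.34 V; n = 2.
[H⁺] = 10^(−1.83) = 0.015 M, and Q = [H⁺]^2 / ([Cu²⁺]·P(H₂)) = 0.00102.
E = E° − (0.0592/2) log Q = 0.34 − (0.0592/2)(-2.992) = 0.429 V.

0.43 V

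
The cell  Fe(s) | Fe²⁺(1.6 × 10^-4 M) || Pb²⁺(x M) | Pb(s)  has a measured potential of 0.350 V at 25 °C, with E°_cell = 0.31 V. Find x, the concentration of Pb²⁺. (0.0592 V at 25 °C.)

0.0036 M

From the Nernst equation, log Q = n(E° − E)/0.0592 = 2(0.31 − 0.350)/0.0592 = -1.351, so Q = 0.0445.
With Q = [Fe²⁺]/[Pb²⁺] and the known concentrations, [Pb²⁺] in the denominator gives [Pb²⁺] = 0.0036 M.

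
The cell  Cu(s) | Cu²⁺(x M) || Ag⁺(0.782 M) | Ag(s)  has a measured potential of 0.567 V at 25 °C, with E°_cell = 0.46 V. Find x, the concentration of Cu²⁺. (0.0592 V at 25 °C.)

1.5 × 10^-4 M

From the Nernst equation, log Q = n(E° − E)/0.0592 = 2(0.46 − 0.567)/0.0592 = -3.615, so Q = 2.43 × 10^-4.
With Q = [Cu²⁺]/[Ag⁺]^2 and the known concentrations, [Cu²⁺] in the numerator gives [Cu²⁺] = 1.5 × 10^-4 M.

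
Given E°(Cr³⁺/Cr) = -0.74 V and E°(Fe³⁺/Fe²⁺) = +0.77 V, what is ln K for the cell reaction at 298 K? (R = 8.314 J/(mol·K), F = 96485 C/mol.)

ln K = 176.4

E°_cell = +0.77 − (-0.74) = 1.51 V, with n = 3 electrons transferred.
At equilibrium E = 0, so the Nernst equation gives ln K = nFE°/RT = (3)(96485)(1.51)/((8.314)(298)) = 176.41.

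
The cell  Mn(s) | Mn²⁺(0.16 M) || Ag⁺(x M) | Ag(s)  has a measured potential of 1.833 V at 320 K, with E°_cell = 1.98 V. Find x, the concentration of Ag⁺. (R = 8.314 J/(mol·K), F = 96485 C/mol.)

0.0019 M

From the Nernst equation, ln Q = nF(E° − E)/RT = 2×96485×(1.98 − 1.833)/(8.314×320) = 10.662, so Q = 4.27 × 10^4.
With Q = [Mn²⁺]/[Ag⁺]^2 and the known concentrations, [Ag⁺]^2 in the denominator gives [Ag⁺] = 0.0019 M.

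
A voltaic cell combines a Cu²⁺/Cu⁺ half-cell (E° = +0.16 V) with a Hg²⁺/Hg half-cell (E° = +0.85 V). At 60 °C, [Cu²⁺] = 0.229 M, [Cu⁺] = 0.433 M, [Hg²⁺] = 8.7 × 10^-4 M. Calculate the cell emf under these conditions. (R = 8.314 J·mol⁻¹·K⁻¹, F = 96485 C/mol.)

0.607 V

The Hg²⁺/Hg couple has the higher reduction potential and acts as the cathode, so E°_cell = +0.85 − (+0.16) = 0.69 V.
Balancing electrons gives n = 2; the reaction quotient is Q = [Cu²⁺]^2/([Cu⁺]^2·[Hg²⁺]) = 321.
E = E° − (RT/nF) ln Q = 0.69 − (8.314×333)/(2×96485) × (5.773) = 0.690 − 0.083 = 0.607 V.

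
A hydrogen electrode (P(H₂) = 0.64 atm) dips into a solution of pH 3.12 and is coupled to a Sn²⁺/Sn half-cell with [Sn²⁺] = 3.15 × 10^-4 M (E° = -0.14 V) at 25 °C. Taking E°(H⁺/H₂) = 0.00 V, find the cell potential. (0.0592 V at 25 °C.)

0.065 V

The hydrogen couple is the cathode, so E°_cell = 0.14 V; n = 2.
[H⁺] = 10^(−3.12) = 7.6 × 10^-4 M, and Q = [Sn²⁺]·P(H₂) / [H⁺]^2 = 350.
E = E° − (0.0592/2) log Q = 0.14 − (0.0592/2)(2.544) = 0.065 V.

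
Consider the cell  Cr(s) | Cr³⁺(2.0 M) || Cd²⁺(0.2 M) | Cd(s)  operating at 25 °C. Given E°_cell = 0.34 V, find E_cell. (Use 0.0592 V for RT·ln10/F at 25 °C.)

Balancing electrons gives n = 6; the reaction quotient is Q = [Cr³⁺]^2/[Cd²⁺]^3 = 500.
At 25 °C, E = E° − (0.0592/n) log Q = 0.34 − (0.0592/6)(2.699) = 0.340 − 0.027 = 0.313 V.

0.313 V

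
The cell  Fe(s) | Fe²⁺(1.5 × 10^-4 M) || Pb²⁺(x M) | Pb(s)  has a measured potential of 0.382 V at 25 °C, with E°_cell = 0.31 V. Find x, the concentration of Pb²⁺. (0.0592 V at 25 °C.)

0.041 M

From the Nernst equation, log Q = n(E° − E)/0.0592 = 2(0.31 − 0.382)/0.0592 = -2.432, so Q = 0.00369.
With Q = [Fe²⁺]/[Pb²⁺] and the known concentrations, [Pb²⁺] in the denominator gives [Pb²⁺] = 0.041 M.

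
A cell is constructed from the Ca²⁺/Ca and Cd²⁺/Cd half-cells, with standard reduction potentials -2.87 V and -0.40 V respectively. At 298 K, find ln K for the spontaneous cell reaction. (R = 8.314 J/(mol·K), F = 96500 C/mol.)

E°_cell = -0.40 − (-2.87) = 2.47 V, with n = 2 electrons transferred.
At equilibrium E = 0, so the Nernst equation gives ln K = nFE°/RT = (2)(96500)(2.47)/((8.314)(298)) = 192.41.

ln K = 192.4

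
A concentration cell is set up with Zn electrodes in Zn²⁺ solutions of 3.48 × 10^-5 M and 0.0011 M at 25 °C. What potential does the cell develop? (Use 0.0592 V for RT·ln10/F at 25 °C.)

0.044 V

Both half-cells are Zn²⁺/Zn, so E°_cell = 0. The concentrated side is the cathode; the cell reaction moves Zn²⁺ from high to low concentration with n = 2.
Q = [Zn²⁺]_dilute/[Zn²⁺]_conc = 3.48 × 10^-5/0.0011 = 0.0316.
E = 0 − (0.0592/2) log Q = −(0.0592/2)(-1.500) = 0.0444 V.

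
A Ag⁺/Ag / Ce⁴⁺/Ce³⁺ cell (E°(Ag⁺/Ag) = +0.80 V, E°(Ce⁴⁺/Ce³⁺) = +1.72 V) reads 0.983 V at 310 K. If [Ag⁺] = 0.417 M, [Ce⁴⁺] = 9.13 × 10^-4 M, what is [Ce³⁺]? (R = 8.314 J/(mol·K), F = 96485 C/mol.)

From the Nernst equation, ln Q = nF(E° − E)/RT = 1×96485×(0.92 − 0.983)/(8.314×310) = -2.358, so Q = 0.0946.
With Q = [Ag⁺]·[Ce³⁺]/[Ce⁴⁺] and the known concentrations, [Ce³⁺] in the numerator gives [Ce³⁺] = 2.1 × 10^-4 M.

2.1 × 10^-4 M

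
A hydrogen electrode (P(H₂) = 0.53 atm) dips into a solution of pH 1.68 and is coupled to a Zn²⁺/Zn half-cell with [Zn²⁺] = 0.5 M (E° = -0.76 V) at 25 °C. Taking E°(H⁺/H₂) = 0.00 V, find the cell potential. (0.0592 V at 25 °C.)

The hydrogen couple is the cathode, so E°_cell = 0.76 V; n = 2.
[H⁺] = 10^(−1.68) = 0.021 M, and Q = [Zn²⁺]·P(H₂) / [H⁺]^2 = 607.
E = E° − (0.0592/2) log Q = 0.76 − (0.0592/2)(2.783) = 0.678 V.

0.68 V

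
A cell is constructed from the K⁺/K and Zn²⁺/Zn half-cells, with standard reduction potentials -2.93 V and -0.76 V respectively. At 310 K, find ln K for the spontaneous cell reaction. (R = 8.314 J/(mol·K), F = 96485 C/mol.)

E°_cell = -0.76 − (-2.93) = 2.17 V, with n = 2 electrons transferred.
At equilibrium E = 0, so the Nernst equation gives ln K = nFE°/RT = (2)(96485)(2.17)/((8.314)(310)) = 162.47.

ln K = 162.5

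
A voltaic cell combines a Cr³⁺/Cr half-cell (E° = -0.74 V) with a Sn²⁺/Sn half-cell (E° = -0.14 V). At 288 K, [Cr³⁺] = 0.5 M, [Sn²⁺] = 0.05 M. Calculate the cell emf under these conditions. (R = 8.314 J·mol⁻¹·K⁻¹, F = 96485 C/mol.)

0.569 V

The Sn²⁺/Sn couple has the higher reduction potential and acts as the cathode, so E°_cell = -0.14 − (-0.74) = 0.60 V.
Balancing electrons gives n = 6; the reaction quotient is Q = [Cr³⁺]^2/[Sn²⁺]^3 = 2000.
E = E° − (RT/nF) ln Q = 0.60 − (8.314×288)/(6×96485) × (7.601) = 0.600 − 0.031 = 0.569 V.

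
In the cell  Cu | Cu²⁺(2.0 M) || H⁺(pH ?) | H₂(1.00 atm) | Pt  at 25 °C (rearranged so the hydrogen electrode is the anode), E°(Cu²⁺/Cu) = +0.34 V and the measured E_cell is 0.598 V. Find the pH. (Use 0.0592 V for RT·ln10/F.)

pH = 4.21

E°_cell = 0.34 V and n = 2.
log Q = n(E° − E)/0.0592 = 2×(0.34 − 0.598)/0.0592 = -8.716.
With Q = [H⁺]^2 / ([Cu²⁺]·P(H₂)), solving for [H⁺] gives log[H⁺] = -4.208, so pH = 4.21.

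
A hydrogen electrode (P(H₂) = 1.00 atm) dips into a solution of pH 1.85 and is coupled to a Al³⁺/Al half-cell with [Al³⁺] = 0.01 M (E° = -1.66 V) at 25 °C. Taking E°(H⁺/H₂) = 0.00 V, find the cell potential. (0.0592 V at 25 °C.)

1.59 V

The hydrogen couple is the cathode, so E°_cell = 1.66 V; n = 6.
[H⁺] = 10^(−1.85) = 0.014 M, and Q = [Al³⁺]^2·P(H₂)^3 / [H⁺]^6 = 1.26 × 10^7.
E = E° − (0.0592/6) log Q = 1.66 − (0.0592/6)(7.100) = 1.590 V.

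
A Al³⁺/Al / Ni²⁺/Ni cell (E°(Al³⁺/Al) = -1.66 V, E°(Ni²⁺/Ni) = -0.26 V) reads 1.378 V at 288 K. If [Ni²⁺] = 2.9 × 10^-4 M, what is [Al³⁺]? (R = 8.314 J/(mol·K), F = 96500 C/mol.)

From the Nernst equation, ln Q = nF(E° − E)/RT = 6×96500×(1.40 − 1.378)/(8.314×288) = 5.320, so Q = 204.
With Q = [Al³⁺]^2/[Ni²⁺]^3 and the known concentrations, [Al³⁺]^2 in the numerator gives [Al³⁺] = 7.1 × 10^-5 M.

7.1 × 10^-5 M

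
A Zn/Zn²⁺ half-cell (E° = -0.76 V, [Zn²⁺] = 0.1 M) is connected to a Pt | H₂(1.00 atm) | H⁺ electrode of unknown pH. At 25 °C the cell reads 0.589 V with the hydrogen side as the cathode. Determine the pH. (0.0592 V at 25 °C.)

pH = 3.39

E°_cell = 0.76 V and n = 2.
log Q = n(E° − E)/0.0592 = 2×(0.76 − 0.589)/0.0592 = 5.777.
With Q = [Zn²⁺]·P(H₂) / [H⁺]^2, solving for [H⁺] gives log[H⁺] = -3.389, so pH = 3.39.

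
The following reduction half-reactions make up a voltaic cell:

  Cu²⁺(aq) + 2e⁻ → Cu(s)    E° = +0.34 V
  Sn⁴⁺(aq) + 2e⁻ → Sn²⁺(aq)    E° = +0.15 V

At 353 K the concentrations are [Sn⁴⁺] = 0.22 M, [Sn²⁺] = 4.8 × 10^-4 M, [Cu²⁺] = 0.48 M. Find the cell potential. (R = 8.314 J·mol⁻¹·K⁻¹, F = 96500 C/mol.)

0.086 V

The Cu²⁺/Cu couple has the higher reduction potential and acts as the cathode, so E°_cell = +0.34 − (+0.15) = 0.19 V.
Balancing electrons gives n = 2; the reaction quotient is Q = [Sn⁴⁺]/([Sn²⁺]·[Cu²⁺]) = 955.
E = E° − (RT/nF) ln Q = 0.19 − (8.314×353)/(2×96500) × (6.862) = 0.190 − 0.104 = 0.086 V.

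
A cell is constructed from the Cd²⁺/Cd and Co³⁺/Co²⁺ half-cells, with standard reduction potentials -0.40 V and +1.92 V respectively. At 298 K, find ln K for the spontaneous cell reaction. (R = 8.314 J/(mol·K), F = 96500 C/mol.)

E°_cell = +1.92 − (-0.40) = 2.32 V, with n = 2 electrons transferred.
At equilibrium E = 0, so the Nernst equation gives ln K = nFE°/RT = (2)(96500)(2.32)/((8.314)(298)) = 180.73.

ln K = 180.7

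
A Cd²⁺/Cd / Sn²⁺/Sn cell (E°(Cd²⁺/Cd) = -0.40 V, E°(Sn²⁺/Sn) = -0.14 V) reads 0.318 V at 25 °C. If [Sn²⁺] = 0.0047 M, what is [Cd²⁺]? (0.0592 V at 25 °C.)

From the Nernst equation, log Q = n(E° − E)/0.0592 = 2(0.26 − 0.318)/0.0592 = -1.959, so Q = 0.0110.
With Q = [Cd²⁺]/[Sn²⁺] and the known concentrations, [Cd²⁺] in the numerator gives [Cd²⁺] = 5.2 × 10^-5 M.

5.2 × 10^-5 M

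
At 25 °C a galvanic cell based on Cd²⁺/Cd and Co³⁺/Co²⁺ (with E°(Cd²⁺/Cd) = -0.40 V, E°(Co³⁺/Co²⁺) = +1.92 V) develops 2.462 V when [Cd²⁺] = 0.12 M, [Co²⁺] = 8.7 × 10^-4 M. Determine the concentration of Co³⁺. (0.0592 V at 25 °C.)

0.075 M

From the Nernst equation, log Q = n(E° − E)/0.0592 = 2(2.32 − 2.462)/0.0592 = -4.797, so Q = 1.59 × 10^-5.
With Q = [Cd²⁺]·[Co²⁺]^2/[Co³⁺]^2 and the known concentrations, [Co³⁺]^2 in the denominator gives [Co³⁺] = 0.075 M.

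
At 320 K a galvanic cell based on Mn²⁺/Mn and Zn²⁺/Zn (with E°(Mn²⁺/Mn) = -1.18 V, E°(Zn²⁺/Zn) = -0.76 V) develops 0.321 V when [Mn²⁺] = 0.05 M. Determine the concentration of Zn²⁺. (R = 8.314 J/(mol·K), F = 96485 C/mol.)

3.8 × 10^-5 M

From the Nernst equation, ln Q = nF(E° − E)/RT = 2×96485×(0.42 − 0.321)/(8.314×320) = 7.181, so Q = 1310.
With Q = [Mn²⁺]/[Zn²⁺] and the known concentrations, [Zn²⁺] in the denominator gives [Zn²⁺] = 3.8 × 10^-5 M.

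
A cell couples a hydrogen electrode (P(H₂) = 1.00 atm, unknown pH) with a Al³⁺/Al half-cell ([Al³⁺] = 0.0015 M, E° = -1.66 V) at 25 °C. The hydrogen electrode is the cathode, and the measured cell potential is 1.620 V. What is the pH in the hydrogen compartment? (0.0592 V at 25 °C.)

E°_cell = 1.66 V and n = 6.
log Q = n(E° − E)/0.0592 = 6×(1.66 − 1.620)/0.0592 = 4.054.
With Q = [Al³⁺]^2·P(H₂)^3 / [H⁺]^6, solving for [H⁺] gives log[H⁺] = -1.617, so pH = 1.62.

pH = 1.62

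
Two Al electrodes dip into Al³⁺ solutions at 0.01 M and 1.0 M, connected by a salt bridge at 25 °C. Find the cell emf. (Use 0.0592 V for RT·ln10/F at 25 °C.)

Both half-cells are Al³⁺/Al, so E°_cell = 0. The concentrated side is the cathode; the cell reaction moves Al³⁺ from high to low concentration with n = 3.
Q = [Al³⁺]_dilute/[Al³⁺]_conc = 0.01/1.0 = 0.0100.
E = 0 − (0.0592/3) log Q = −(0.0592/3)(-2.000) = 0.0395 V.

0.039 V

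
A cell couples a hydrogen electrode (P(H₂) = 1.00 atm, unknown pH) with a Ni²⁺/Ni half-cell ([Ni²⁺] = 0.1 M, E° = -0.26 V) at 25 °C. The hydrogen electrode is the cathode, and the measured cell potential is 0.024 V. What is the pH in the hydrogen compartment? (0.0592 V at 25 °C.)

E°_cell = 0.26 V and n = 2.
log Q = n(E° − E)/0.0592 = 2×(0.26 − 0.024)/0.0592 = 7.973.
With Q = [Ni²⁺]·P(H₂) / [H⁺]^2, solving for [H⁺] gives log[H⁺] = -4.486, so pH = 4.49.

pH = 4.49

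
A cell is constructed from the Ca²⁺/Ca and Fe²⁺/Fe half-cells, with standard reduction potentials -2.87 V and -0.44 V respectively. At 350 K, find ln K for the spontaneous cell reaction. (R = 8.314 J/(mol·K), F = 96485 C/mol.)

E°_cell = -0.44 − (-2.87) = 2.43 V, with n = 2 electrons transferred.
At equilibrium E = 0, so the Nernst equation gives ln K = nFE°/RT = (2)(96485)(2.43)/((8.314)(350)) = 161.15.

ln K = 161.1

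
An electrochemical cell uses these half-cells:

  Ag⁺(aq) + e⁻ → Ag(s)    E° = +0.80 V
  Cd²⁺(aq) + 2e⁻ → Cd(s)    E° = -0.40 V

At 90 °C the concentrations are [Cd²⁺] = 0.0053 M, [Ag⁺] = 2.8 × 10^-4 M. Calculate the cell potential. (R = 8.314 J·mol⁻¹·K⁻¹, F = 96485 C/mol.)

1.03 V

The Ag⁺/Ag couple has the higher reduction potential and acts as the cathode, so E°_cell = +0.80 − (-0.40) = 1.20 V.
Balancing electrons gives n = 2; the reaction quotient is Q = [Cd²⁺]/[Ag⁺]^2 = 6.76 × 10^4.
E = E° − (RT/nF) ln Q = 1.20 − (8.314×363)/(2×96485) × (11.121) = 1.200 − 0.174 = 1.026 V.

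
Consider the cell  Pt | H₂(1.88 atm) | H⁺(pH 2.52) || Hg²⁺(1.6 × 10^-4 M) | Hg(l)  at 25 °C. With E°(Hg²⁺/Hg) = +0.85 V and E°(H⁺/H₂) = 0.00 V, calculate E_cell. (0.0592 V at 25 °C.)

0.89 V

The Hg²⁺/Hg couple is the cathode, so E°_cell = 0.85 V; n = 2.
[H⁺] = 10^(−2.52) = 0.0030 M, and Q = [H⁺]^2 / ([Hg²⁺]·P(H₂)) = 0.0303.
E = E° − (0.0592/2) log Q = 0.85 − (0.0592/2)(-1.518) = 0.895 V.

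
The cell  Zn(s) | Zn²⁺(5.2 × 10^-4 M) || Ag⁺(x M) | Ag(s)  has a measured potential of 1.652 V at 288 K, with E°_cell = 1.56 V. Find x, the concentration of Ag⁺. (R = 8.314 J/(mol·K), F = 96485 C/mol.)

0.93 M

From the Nernst equation, ln Q = nF(E° − E)/RT = 2×96485×(1.56 − 1.652)/(8.314×288) = -7.414, so Q = 6.03 × 10^-4.
With Q = [Zn²⁺]/[Ag⁺]^2 and the known concentrations, [Ag⁺]^2 in the denominator gives [Ag⁺] = 0.93 M.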